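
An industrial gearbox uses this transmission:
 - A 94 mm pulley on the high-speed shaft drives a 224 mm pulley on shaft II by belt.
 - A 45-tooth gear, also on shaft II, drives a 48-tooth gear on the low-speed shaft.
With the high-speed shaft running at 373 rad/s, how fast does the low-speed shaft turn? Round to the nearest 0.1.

146.7 rad/s

belt 224/94 = 2.383 → 373/2.383 = 156.53 rad/s
gear mesh 48/45 = 1.0667 → 156.53/1.0667 = 146.74 rad/s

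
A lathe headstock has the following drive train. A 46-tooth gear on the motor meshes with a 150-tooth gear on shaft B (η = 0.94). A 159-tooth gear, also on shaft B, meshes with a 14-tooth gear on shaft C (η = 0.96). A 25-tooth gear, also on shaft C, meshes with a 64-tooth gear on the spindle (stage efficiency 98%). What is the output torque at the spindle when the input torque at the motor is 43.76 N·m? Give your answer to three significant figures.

After the gear mesh (150/46): 43.76 × 3.2609 × 0.94 = 134.13 N·m
After the gear mesh (14/159): 134.13 × 0.08805 × 0.96 = 11.338 N·m
After the gear mesh (64/25): 11.338 × 2.56 × 0.98 = 28.445 N·m

28.4 N·m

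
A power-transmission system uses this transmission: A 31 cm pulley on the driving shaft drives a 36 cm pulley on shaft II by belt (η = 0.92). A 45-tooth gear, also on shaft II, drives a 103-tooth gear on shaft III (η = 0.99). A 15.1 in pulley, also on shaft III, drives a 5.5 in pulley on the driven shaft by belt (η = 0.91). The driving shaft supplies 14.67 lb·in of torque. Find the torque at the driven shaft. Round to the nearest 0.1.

Belt: ratio = 36/31 = 1.1613; torque at shaft II = 14.67 × 1.1613 × 0.92 = 15.673 lb·in.
Gear mesh: ratio = 103/45 = 2.2889; torque at shaft III = 15.673 × 2.2889 × 0.99 = 35.516 lb·in.
Belt: ratio = 5.5/15.1 = 0.36424; torque at the driven shaft = 35.516 × 0.36424 × 0.91 = 11.772 lb·in.

11.8 lb·in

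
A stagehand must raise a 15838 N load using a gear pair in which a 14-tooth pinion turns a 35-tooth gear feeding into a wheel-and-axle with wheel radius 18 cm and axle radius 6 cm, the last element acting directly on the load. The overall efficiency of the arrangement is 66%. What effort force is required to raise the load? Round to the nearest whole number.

3200 N

Gear pair MA = 35/14 = 2.5.
Wheel-and-axle MA = R/r = 18/6 = 3.
Combined ideal MA = 2.5 × 3 = 7.5.
Actual MA = 7.5 × 0.66 = 4.95.
Effort = load / actual MA = 15838 / 4.95 = 3199.6 N.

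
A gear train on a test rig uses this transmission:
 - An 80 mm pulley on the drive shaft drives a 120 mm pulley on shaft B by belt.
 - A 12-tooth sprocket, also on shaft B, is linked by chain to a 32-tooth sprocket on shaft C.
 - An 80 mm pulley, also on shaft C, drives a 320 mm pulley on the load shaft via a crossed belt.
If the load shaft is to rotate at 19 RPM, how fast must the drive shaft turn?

Overall ratio R = 1.5 × 2.6667 × 4 = 16.
Required input speed = output speed × R = 19 × 16 = 304 RPM.

304 RPM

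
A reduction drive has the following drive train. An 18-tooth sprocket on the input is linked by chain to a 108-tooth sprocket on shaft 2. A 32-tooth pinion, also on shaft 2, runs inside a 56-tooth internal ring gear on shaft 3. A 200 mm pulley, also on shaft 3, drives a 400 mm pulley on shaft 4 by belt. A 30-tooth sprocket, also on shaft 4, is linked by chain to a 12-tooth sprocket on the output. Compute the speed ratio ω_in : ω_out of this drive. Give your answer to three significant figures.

Each stage contributes driven/driver: chain 108/18 = 6, internal gear 56/32 = 1.75, belt 400/200 = 2, chain 12/30 = 0.4.
Overall: 6 × 1.75 × 2 × 0.4 = 8.4.

8.40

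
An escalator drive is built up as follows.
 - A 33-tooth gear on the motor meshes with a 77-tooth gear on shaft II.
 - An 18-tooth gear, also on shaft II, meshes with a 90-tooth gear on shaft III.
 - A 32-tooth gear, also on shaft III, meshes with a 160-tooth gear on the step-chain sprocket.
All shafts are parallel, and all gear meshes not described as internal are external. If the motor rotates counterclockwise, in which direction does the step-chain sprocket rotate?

the motor → shaft II: external mesh, 1 reversal → CW.
shaft II → shaft III: external mesh, 1 reversal → CCW.
shaft III → the step-chain sprocket: external mesh, 1 reversal → CW.
3 reversals in total — an odd number — so the step-chain sprocket turns opposite to the motor.

clockwise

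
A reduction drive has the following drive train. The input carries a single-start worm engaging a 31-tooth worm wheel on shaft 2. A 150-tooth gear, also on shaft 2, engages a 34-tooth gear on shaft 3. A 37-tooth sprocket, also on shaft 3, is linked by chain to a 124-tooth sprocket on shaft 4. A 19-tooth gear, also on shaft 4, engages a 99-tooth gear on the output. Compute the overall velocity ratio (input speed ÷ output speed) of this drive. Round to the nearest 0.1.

122.7

Each stage contributes driven/driver: worm 31/1 = 31, gear mesh 34/150 = 0.22667, chain 124/37 = 3.3514, gear mesh 99/19 = 5.2105.
Overall: 31 × 0.22667 × 3.3514 × 5.2105 = 122.7.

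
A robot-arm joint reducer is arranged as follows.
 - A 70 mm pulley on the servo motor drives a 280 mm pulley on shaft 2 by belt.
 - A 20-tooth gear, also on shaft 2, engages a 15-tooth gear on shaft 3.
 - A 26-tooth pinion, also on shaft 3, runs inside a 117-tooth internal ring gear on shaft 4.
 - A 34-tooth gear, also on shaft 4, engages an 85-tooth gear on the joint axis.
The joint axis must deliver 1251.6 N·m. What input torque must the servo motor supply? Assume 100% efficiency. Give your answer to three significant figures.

Overall ratio R = 4 × 0.75 × 4.5 × 2.5 = 33.75.
Input torque = output torque / R = 1251.6 / 33.75 = 37.084 N·m.

37.1 N·m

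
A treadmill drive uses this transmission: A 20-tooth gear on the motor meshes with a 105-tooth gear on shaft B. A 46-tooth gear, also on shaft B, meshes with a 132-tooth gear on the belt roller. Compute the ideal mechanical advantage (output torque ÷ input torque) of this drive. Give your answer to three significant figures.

Each stage contributes driven/driver: gear mesh 105/20 = 5.25, gear mesh 132/46 = 2.8696.
Overall: 5.25 × 2.8696 = 15.065.

15.1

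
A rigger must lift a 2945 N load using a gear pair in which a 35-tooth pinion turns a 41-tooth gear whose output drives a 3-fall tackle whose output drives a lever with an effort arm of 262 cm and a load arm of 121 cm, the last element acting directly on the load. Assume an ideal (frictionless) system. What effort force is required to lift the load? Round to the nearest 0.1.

387.0 N

Gear pair MA = 41/35 = 1.1714.
Block-and-tackle MA = number of supporting rope parts = 3.
Lever MA = effort arm / load arm = 262/121 = 2.1653.
Combined ideal MA = 1.1714 × 3 × 2.1653 = 7.6094.
Effort = load / MA = 2945 / 7.6094 = 387.02 N.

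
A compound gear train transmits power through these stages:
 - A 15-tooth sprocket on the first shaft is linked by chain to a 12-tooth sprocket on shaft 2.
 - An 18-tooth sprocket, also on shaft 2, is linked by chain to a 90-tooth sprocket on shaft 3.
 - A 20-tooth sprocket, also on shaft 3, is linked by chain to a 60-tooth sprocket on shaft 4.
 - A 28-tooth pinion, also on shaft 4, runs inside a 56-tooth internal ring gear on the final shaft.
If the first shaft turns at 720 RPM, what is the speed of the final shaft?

30 RPM

chain 12/15 = 0.8 → 720/0.8 = 900 RPM
chain 90/18 = 5 → 900/5 = 180 RPM
chain 60/20 = 3 → 180/3 = 60 RPM
internal gear 56/28 = 2 → 60/2 = 30 RPM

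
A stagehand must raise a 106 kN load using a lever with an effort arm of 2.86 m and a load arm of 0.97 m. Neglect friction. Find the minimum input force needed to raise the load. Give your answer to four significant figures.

Lever MA = effort arm / load arm = 2.86/0.97 = 2.9485.
Effort = load / MA = 106 / 2.9485 = 35.951 kN.

35.95 kN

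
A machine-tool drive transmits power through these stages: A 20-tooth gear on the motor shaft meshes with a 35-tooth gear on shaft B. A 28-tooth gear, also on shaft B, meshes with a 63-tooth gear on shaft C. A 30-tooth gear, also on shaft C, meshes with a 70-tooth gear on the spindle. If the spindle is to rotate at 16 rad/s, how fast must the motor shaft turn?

147 rad/s

Overall ratio R = 1.75 × 2.25 × 2.3333 = 9.1875.
Required input speed = output speed × R = 16 × 9.1875 = 147 rad/s.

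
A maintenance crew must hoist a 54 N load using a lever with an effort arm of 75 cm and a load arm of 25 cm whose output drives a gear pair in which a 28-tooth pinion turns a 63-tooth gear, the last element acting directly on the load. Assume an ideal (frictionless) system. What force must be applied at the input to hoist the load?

8 N

Lever MA = effort arm / load arm = 75/25 = 3.
Gear pair MA = 63/28 = 2.25.
Combined ideal MA = 3 × 2.25 = 6.75.
Effort = load / MA = 54 / 6.75 = 8 N.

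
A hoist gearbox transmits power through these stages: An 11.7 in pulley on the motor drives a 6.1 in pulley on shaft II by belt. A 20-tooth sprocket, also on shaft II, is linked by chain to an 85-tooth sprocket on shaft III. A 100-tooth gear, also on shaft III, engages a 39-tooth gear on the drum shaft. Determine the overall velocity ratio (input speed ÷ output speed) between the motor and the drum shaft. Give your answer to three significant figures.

0.864

Each stage contributes driven/driver: belt 6.1/11.7 = 0.52137, chain 85/20 = 4.25, gear mesh 39/100 = 0.39.
Overall: 0.52137 × 4.25 × 0.39 = 0.86417.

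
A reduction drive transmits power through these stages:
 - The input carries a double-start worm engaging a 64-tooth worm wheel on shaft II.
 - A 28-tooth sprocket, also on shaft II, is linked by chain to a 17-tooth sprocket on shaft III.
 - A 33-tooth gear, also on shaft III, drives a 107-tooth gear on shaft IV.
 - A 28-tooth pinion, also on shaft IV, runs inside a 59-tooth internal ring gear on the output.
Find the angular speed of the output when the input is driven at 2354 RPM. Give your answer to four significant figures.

17.73 RPM

Worm: ratio = 64/2 = 32, so shaft II turns at 2354 / 32 = 73.562 RPM.
Chain: ratio = 17/28 = 0.60714, so shaft III turns at 73.562 / 0.60714 = 121.16 RPM.
Gear mesh: ratio = 107/33 = 3.2424, so shaft IV turns at 121.16 / 3.2424 = 37.368 RPM.
Internal gear: ratio = 59/28 = 2.1071, so the output turns at 37.368 / 2.1071 = 17.734 RPM.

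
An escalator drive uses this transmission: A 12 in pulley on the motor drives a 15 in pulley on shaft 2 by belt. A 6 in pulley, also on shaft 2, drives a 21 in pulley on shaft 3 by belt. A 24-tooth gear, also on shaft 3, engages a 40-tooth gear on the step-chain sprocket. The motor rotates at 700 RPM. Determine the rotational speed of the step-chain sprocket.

96 RPM

Belt: ratio = 15/12 = 1.25, so shaft 2 turns at 700 / 1.25 = 560 RPM.
Belt: ratio = 21/6 = 3.5, so shaft 3 turns at 560 / 3.5 = 160 RPM.
Gear mesh: ratio = 40/24 = 1.6667, so the step-chain sprocket turns at 160 / 1.6667 = 96 RPM.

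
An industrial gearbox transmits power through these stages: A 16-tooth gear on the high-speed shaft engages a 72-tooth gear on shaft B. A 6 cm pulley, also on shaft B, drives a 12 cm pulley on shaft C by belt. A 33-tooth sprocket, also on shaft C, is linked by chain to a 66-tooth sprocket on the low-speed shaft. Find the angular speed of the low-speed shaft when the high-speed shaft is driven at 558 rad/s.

31 rad/s

gear mesh 72/16 = 4.5 → 558/4.5 = 124 rad/s
belt 12/6 = 2 → 124/2 = 62 rad/s
chain 66/33 = 2 → 62/2 = 31 rad/s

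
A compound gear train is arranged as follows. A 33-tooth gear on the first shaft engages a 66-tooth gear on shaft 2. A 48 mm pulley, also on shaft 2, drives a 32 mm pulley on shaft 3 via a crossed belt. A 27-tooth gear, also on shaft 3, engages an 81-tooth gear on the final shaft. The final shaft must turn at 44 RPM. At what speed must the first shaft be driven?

176 RPM

Overall ratio R = 2 × 0.66667 × 3 = 4.
Required input speed = output speed × R = 44 × 4 = 176 RPM.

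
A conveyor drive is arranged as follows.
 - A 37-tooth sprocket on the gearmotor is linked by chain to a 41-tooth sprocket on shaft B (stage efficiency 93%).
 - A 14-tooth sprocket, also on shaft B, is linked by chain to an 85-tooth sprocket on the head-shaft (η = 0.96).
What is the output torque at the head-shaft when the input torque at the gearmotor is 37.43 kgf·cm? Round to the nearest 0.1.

224.8 kgf·cm

Chain: ratio = 41/37 = 1.1081; torque at shaft B = 37.43 × 1.1081 × 0.93 = 38.573 kgf·cm.
Chain: ratio = 85/14 = 6.0714; torque at the head-shaft = 38.573 × 6.0714 × 0.96 = 224.83 kgf·cm.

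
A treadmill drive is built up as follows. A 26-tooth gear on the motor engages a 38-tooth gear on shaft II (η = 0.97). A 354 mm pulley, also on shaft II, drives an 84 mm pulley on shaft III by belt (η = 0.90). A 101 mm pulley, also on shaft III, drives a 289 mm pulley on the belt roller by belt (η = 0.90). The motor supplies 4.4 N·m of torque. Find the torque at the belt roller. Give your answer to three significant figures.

3.43 N·m

Gear mesh: ratio = 38/26 = 1.4615; torque at shaft II = 4.4 × 1.4615 × 0.97 = 6.2378 N·m.
Belt: ratio = 84/354 = 0.23729; torque at shaft III = 6.2378 × 0.23729 × 0.90 = 1.3322 N·m.
Belt: ratio = 289/101 = 2.8614; torque at the belt roller = 1.3322 × 2.8614 × 0.90 = 3.4306 N·m.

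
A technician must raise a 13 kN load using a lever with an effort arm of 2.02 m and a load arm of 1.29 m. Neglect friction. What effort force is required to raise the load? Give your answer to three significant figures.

Lever MA = effort arm / load arm = 2.02/1.29 = 1.5659.
Effort = load / MA = 13 / 1.5659 = 8.302 kN.

8.30 kN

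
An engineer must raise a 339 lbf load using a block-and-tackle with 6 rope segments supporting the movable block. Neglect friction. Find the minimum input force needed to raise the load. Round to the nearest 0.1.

56.5 lbf

Block-and-tackle MA = number of supporting rope parts = 6.
Effort = load / MA = 339 / 6 = 56.5 lbf.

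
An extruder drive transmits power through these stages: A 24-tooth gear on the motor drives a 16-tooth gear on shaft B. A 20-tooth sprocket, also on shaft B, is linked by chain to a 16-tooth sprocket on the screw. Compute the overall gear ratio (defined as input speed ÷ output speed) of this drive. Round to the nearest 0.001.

Each stage contributes driven/driver: gear mesh 16/24 = 0.66667, chain 16/20 = 0.8.
Overall: 0.66667 × 0.8 = 0.53333.

0.533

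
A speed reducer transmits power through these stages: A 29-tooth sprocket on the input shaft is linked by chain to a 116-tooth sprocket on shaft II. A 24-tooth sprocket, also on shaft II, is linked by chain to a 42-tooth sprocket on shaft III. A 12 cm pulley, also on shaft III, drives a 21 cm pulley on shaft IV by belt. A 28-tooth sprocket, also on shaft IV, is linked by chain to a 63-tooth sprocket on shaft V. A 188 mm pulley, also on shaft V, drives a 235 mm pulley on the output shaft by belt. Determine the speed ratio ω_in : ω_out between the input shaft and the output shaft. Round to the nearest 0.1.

Each stage contributes driven/driver: chain 116/29 = 4, chain 42/24 = 1.75, belt 21/12 = 1.75, chain 63/28 = 2.25, belt 235/188 = 1.25.
Overall: 4 × 1.75 × 1.75 × 2.25 × 1.25 = 34.453.

34.5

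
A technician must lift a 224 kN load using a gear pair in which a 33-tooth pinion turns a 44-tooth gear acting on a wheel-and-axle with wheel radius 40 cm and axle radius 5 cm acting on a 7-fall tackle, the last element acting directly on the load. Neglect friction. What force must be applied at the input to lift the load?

Gear pair MA = 44/33 = 1.3333.
Wheel-and-axle MA = R/r = 40/5 = 8.
Block-and-tackle MA = number of supporting rope parts = 7.
Combined ideal MA = 1.3333 × 8 × 7 = 74.667.
Effort = load / MA = 224 / 74.667 = 3 kN.

3 kN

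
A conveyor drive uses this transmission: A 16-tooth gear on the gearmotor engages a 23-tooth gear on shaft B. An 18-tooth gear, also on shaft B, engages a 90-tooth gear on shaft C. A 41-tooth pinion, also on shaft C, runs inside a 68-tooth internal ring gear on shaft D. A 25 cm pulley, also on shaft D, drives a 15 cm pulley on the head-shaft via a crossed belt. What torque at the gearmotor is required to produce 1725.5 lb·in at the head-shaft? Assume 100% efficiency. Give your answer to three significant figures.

241 lb·in

Overall ratio R = 1.4375 × 5 × 1.6585 × 0.6 = 7.1524.
Input torque = output torque / R = 1725.5 / 7.1524 = 241.25 lb·in.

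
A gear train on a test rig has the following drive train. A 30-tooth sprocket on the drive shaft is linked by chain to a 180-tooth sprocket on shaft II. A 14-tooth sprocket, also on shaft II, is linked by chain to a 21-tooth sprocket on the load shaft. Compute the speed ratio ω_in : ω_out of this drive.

Each stage contributes driven/driver: chain 180/30 = 6, chain 21/14 = 1.5.
Overall: 6 × 1.5 = 9.

9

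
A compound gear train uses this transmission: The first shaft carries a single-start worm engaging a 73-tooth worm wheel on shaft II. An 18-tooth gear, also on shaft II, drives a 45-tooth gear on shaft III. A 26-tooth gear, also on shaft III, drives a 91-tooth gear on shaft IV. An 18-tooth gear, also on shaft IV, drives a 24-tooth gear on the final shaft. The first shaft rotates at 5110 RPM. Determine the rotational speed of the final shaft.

6 RPM

the first shaft → shaft II (worm, 73/1): 5110 ÷ 73 = 70 RPM
shaft II → shaft III (gear mesh, 45/18): 70 ÷ 2.5 = 28 RPM
shaft III → shaft IV (gear mesh, 91/26): 28 ÷ 3.5 = 8 RPM
shaft IV → the final shaft (gear mesh, 24/18): 8 ÷ 1.3333 = 6 RPM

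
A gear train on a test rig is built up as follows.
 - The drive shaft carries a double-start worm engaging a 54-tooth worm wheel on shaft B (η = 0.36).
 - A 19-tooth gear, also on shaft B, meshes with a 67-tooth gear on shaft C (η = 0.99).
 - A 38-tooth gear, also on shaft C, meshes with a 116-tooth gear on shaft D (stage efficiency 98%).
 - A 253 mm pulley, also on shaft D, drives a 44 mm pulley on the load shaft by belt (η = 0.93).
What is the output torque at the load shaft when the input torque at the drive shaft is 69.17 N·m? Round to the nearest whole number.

Worm: ratio = 54/2 = 27; torque at shaft B = 69.17 × 27 × 0.36 = 672.33 N·m.
Gear mesh: ratio = 67/19 = 3.5263; torque at shaft C = 672.33 × 3.5263 × 0.99 = 2347.1 N·m.
Gear mesh: ratio = 116/38 = 3.0526; torque at shaft D = 2347.1 × 3.0526 × 0.98 = 7021.7 N·m.
Belt: ratio = 44/253 = 0.17391; torque at the load shaft = 7021.7 × 0.17391 × 0.93 = 1135.7 N·m.

1136 N·m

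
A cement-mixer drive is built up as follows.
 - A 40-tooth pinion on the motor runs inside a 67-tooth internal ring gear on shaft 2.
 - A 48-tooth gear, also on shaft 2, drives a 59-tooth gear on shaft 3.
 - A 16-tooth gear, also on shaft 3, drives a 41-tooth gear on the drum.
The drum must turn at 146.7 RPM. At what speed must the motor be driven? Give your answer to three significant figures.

Overall ratio R = 1.675 × 1.2292 × 2.5625 = 5.2758.
Required input speed = output speed × R = 146.7 × 5.2758 = 773.96 RPM.

774 RPM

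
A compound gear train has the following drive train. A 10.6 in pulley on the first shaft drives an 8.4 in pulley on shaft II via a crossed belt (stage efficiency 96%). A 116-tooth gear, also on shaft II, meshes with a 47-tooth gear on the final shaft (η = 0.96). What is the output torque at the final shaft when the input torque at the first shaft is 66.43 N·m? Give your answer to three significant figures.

19.7 N·m

After the belt (8.4/10.6): 66.43 × 0.79245 × 0.96 = 50.537 N·m
After the gear mesh (47/116): 50.537 × 0.40517 × 0.96 = 19.657 N·m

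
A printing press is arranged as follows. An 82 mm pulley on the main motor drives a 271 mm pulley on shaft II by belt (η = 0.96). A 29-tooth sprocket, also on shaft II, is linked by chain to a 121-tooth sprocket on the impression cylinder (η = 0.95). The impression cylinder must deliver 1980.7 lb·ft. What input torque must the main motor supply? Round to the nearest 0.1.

Overall ratio R = 3.3049 × 4.1724 = 13.789; overall efficiency η = 0.96 × 0.95 = 0.9120.
Input torque = output torque / (R × η) = 1980.7 / (13.789 × 0.9120) = 157.5 lb·ft.

157.5 lb·ft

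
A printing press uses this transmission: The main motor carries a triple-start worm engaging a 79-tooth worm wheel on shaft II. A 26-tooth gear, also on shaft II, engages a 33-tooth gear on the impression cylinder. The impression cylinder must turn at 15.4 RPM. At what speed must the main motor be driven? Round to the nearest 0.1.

514.7 RPM

Overall ratio R = 26.333 × 1.2692 = 33.423.
Required input speed = output speed × R = 15.4 × 33.423 = 514.72 RPM.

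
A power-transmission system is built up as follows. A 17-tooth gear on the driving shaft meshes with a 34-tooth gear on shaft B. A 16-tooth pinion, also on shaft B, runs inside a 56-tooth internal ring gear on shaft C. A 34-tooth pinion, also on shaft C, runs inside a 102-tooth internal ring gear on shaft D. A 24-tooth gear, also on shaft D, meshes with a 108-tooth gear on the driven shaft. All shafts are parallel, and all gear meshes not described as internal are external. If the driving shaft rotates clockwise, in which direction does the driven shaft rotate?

the driving shaft → shaft B: external mesh, 1 reversal → CCW.
shaft B → shaft C: internal mesh, same direction → CCW.
shaft C → shaft D: internal mesh, same direction → CCW.
shaft D → the driven shaft: external mesh, 1 reversal → CW.
2 reversals in total — an even number — so the driven shaft turns the same way as the driving shaft.

clockwise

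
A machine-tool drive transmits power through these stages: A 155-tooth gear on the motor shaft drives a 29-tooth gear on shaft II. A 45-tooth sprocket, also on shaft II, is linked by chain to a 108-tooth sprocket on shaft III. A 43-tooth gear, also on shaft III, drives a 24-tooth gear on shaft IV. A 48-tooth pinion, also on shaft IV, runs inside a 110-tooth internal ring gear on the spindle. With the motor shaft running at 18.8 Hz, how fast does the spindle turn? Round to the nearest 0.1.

gear mesh 29/155 = 0.1871 → 18.8/0.1871 = 100.48 Hz
chain 108/45 = 2.4 → 100.48/2.4 = 41.868 Hz
gear mesh 24/43 = 0.55814 → 41.868/0.55814 = 75.013 Hz
internal gear 110/48 = 2.2917 → 75.013/2.2917 = 32.733 Hz

32.7 Hz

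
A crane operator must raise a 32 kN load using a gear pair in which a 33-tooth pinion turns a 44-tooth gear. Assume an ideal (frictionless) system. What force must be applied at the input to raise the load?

Gear pair MA = 44/33 = 1.3333.
Effort = load / MA = 32 / 1.3333 = 24 kN.

24 kN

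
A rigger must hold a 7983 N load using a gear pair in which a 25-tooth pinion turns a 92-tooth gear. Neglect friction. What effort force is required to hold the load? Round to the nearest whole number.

2169 N

Gear pair MA = 92/25 = 3.68.
Effort = load / MA = 7983 / 3.68 = 2169.3 N.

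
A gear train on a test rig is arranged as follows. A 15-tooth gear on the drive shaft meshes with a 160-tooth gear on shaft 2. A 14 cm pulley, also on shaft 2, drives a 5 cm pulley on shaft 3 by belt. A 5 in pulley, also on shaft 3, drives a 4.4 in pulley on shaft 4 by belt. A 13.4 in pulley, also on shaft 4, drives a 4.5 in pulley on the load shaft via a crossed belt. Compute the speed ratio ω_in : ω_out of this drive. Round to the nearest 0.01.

Each stage contributes driven/driver: gear mesh 160/15 = 10.667, belt 5/14 = 0.35714, belt 4.4/5 = 0.88, belt 4.5/13.4 = 0.33582.
Overall: 10.667 × 0.35714 × 0.88 × 0.33582 = 1.1258.

1.13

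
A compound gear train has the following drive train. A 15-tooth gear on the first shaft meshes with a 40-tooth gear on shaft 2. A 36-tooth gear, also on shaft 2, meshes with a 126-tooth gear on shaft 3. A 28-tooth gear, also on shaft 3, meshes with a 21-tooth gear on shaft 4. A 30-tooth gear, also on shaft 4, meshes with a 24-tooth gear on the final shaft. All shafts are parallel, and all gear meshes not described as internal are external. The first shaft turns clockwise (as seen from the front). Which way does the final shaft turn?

the first shaft → shaft 2: external mesh, 1 reversal → CCW.
shaft 2 → shaft 3: external mesh, 1 reversal → CW.
shaft 3 → shaft 4: external mesh, 1 reversal → CCW.
shaft 4 → the final shaft: external mesh, 1 reversal → CW.
4 reversals in total — an even number — so the final shaft turns the same way as the first shaft.

clockwise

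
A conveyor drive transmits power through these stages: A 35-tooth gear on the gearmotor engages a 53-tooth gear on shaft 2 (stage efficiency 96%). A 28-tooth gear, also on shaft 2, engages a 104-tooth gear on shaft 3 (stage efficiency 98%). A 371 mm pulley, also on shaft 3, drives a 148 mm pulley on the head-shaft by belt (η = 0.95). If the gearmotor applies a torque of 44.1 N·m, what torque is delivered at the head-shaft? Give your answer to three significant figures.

88.4 N·m

Gear mesh: ratio = 53/35 = 1.5143; torque at shaft 2 = 44.1 × 1.5143 × 0.96 = 64.109 N·m.
Gear mesh: ratio = 104/28 = 3.7143; torque at shaft 3 = 64.109 × 3.7143 × 0.98 = 233.36 N·m.
Belt: ratio = 148/371 = 0.39892; torque at the head-shaft = 233.36 × 0.39892 × 0.95 = 88.436 N·m.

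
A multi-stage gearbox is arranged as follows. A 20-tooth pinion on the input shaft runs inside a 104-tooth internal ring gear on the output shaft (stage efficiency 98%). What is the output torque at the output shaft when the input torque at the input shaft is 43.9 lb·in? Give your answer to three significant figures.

224 lb·in

internal gear 104/20 = 5.2 → τ = 43.9·5.2·0.98 = 223.71 lb·in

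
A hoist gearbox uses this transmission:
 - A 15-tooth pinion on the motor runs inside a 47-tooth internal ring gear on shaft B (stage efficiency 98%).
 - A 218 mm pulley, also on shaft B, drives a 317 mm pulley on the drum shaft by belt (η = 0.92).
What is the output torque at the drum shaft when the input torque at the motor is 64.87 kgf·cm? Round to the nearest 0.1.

266.5 kgf·cm

After the internal gear (47/15): 64.87 × 3.1333 × 0.98 = 199.19 kgf·cm
After the belt (317/218): 199.19 × 1.4541 × 0.92 = 266.48 kgf·cm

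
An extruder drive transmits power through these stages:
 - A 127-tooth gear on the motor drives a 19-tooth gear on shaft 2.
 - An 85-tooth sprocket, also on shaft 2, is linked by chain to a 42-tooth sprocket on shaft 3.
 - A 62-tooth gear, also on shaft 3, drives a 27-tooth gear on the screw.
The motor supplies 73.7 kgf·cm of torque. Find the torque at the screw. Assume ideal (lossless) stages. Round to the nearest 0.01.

2.37 kgf·cm

gear mesh 19/127 = 0.14961 → τ = 73.7·0.14961 = 11.026 kgf·cm
chain 42/85 = 0.49412 → τ = 11.026·0.49412 = 5.4481 kgf·cm
gear mesh 27/62 = 0.43548 → τ = 5.4481·0.43548 = 2.3726 kgf·cm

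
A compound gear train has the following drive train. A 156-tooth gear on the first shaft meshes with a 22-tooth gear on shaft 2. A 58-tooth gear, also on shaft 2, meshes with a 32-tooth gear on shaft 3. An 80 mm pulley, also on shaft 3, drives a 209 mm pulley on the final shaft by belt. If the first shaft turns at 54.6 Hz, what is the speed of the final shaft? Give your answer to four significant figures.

Gear mesh: ratio = 22/156 = 0.14103, so shaft 2 turns at 54.6 / 0.14103 = 387.16 Hz.
Gear mesh: ratio = 32/58 = 0.55172, so shaft 3 turns at 387.16 / 0.55172 = 701.73 Hz.
Belt: ratio = 209/80 = 2.6125, so the final shaft turns at 701.73 / 2.6125 = 268.61 Hz.

268.6 Hz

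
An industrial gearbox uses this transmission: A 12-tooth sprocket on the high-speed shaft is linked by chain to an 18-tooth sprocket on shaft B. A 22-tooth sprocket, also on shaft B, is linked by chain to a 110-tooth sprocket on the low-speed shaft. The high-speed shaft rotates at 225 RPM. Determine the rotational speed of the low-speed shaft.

the high-speed shaft → shaft B (chain, 18/12): 225 ÷ 1.5 = 150 RPM
shaft B → the low-speed shaft (chain, 110/22): 150 ÷ 5 = 30 RPM

30 RPM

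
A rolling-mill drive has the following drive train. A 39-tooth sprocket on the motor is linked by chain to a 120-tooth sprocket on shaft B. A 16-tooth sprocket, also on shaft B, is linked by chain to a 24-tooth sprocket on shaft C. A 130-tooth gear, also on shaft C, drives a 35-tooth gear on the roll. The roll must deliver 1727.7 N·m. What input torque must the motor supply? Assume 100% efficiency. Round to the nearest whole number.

Overall ratio R = 3.0769 × 1.5 × 0.26923 = 1.2426.
Input torque = output torque / R = 1727.7 / 1.2426 = 1390.4 N·m.

1390 N·m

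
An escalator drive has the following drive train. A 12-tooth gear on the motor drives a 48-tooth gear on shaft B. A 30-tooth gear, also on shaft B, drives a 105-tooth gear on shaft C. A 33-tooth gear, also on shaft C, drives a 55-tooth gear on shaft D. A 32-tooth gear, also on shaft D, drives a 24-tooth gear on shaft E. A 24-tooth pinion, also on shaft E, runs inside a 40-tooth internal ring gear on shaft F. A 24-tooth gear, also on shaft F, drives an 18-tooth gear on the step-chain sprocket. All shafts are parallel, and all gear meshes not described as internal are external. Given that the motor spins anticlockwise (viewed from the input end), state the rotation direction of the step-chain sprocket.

clockwise

the motor → shaft B: external mesh, 1 reversal → CW.
shaft B → shaft C: external mesh, 1 reversal → CCW.
shaft C → shaft D: external mesh, 1 reversal → CW.
shaft D → shaft E: external mesh, 1 reversal → CCW.
shaft E → shaft F: internal mesh, same direction → CCW.
shaft F → the step-chain sprocket: external mesh, 1 reversal → CW.
5 reversals in total — an odd number — so the step-chain sprocket turns opposite to the motor.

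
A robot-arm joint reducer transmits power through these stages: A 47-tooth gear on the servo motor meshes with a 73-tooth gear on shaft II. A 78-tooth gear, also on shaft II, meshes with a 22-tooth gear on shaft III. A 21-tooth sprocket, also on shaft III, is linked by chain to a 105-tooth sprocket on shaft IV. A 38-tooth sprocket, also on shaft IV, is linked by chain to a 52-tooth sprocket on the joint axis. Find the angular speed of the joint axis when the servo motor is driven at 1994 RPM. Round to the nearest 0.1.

665.2 RPM

the servo motor → shaft II (gear mesh, 73/47): 1994 ÷ 1.5532 = 1283.8 RPM
shaft II → shaft III (gear mesh, 22/78): 1283.8 ÷ 0.28205 = 4551.7 RPM
shaft III → shaft IV (chain, 105/21): 4551.7 ÷ 5 = 910.34 RPM
shaft IV → the joint axis (chain, 52/38): 910.34 ÷ 1.3684 = 665.25 RPM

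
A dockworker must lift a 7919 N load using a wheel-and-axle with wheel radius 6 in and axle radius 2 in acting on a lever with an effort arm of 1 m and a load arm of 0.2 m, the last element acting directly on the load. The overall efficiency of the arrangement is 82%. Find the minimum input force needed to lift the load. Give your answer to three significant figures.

644 N

Wheel-and-axle MA = R/r = 6/2 = 3.
Lever MA = effort arm / load arm = 1/0.2 = 5.
Combined ideal MA = 3 × 5 = 15.
Actual MA = 15 × 0.82 = 12.3.
Effort = load / actual MA = 7919 / 12.3 = 643.82 N.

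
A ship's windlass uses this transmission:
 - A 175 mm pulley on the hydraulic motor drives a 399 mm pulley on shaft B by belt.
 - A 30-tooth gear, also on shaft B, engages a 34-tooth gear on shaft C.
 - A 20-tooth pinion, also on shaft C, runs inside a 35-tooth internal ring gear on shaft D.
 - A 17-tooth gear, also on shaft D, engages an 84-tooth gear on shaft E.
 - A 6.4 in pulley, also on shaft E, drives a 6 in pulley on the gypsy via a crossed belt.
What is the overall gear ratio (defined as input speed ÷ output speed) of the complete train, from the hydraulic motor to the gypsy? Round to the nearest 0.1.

Each stage contributes driven/driver: belt 399/175 = 2.28, gear mesh 34/30 = 1.1333, internal gear 35/20 = 1.75, gear mesh 84/17 = 4.9412, belt 6/6.4 = 0.9375.
Overall: 2.28 × 1.1333 × 1.75 × 4.9412 × 0.9375 = 20.947.

20.9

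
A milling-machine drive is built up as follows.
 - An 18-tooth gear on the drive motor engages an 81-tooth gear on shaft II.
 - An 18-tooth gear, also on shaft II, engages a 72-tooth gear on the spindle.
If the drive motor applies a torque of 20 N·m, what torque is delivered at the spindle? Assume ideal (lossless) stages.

gear mesh 81/18 = 4.5 → τ = 20·4.5 = 90 N·m
gear mesh 72/18 = 4 → τ = 90·4 = 360 N·m

360 N·m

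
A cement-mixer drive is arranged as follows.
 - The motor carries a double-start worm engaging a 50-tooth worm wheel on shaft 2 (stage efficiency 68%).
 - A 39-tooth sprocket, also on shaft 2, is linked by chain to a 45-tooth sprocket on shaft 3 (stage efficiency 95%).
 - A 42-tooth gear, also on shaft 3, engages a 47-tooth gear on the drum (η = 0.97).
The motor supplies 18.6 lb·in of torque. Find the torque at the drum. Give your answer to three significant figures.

Worm: ratio = 50/2 = 25; torque at shaft 2 = 18.6 × 25 × 0.68 = 316.2 lb·in.
Chain: ratio = 45/39 = 1.1538; torque at shaft 3 = 316.2 × 1.1538 × 0.95 = 346.6 lb·in.
Gear mesh: ratio = 47/42 = 1.119; torque at the drum = 346.6 × 1.119 × 0.97 = 376.23 lb·in.

376 lb·in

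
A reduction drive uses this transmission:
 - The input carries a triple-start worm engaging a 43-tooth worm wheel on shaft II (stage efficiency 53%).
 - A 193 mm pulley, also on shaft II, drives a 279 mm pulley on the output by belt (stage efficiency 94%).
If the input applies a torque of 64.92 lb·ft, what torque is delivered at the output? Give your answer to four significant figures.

670.2 lb·ft

worm 43/3 = 14.333 → τ = 64.92·14.333·0.53 = 493.18 lb·ft
belt 279/193 = 1.4456 → τ = 493.18·1.4456·0.94 = 670.16 lb·ft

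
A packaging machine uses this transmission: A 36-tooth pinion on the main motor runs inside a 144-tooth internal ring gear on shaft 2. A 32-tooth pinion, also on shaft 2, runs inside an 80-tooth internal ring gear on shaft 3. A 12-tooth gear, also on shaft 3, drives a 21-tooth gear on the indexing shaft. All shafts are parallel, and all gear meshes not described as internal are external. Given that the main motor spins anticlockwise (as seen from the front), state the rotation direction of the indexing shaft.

the main motor → shaft 2: internal mesh, same direction → CCW.
shaft 2 → shaft 3: internal mesh, same direction → CCW.
shaft 3 → the indexing shaft: external mesh, 1 reversal → CW.
1 reversal in total — an odd number — so the indexing shaft turns opposite to the main motor.

clockwise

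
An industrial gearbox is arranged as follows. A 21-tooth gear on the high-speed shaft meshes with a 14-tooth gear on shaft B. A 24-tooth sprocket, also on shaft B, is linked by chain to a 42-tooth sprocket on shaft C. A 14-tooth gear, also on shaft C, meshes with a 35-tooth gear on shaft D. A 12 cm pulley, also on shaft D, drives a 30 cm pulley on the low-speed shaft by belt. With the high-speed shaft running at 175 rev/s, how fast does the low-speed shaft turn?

gear mesh 14/21 = 0.66667 → 175/0.66667 = 262.5 rev/s
chain 42/24 = 1.75 → 262.5/1.75 = 150 rev/s
gear mesh 35/14 = 2.5 → 150/2.5 = 60 rev/s
belt 30/12 = 2.5 → 60/2.5 = 24 rev/s

24 rev/s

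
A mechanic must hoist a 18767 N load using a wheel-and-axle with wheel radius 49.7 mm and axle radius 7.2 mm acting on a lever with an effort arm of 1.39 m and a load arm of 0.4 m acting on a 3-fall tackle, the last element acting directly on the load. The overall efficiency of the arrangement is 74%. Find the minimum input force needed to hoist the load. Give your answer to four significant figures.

Wheel-and-axle MA = R/r = 49.7/7.2 = 6.9028.
Lever MA = effort arm / load arm = 1.39/0.4 = 3.475.
Block-and-tackle MA = number of supporting rope parts = 3.
Combined ideal MA = 6.9028 × 3.475 × 3 = 71.961.
Actual MA = 71.961 × 0.74 = 53.251.
Effort = load / actual MA = 18767 / 53.251 = 352.42 N.

352.4 N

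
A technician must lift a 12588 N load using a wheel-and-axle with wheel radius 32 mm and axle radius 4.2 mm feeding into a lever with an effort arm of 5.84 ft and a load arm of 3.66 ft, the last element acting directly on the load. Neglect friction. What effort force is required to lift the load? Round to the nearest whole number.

1035 N

Wheel-and-axle MA = R/r = 32/4.2 = 7.619.
Lever MA = effort arm / load arm = 5.84/3.66 = 1.5956.
Combined ideal MA = 7.619 × 1.5956 = 12.157.
Effort = load / MA = 12588 / 12.157 = 1035.4 N.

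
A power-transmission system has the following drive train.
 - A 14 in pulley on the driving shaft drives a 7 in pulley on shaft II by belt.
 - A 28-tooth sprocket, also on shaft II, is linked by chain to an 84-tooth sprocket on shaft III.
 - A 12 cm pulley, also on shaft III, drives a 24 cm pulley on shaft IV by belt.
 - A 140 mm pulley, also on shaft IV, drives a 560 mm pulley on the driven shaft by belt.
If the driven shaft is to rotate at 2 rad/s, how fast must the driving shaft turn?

24 rad/s

Overall ratio R = 0.5 × 3 × 2 × 4 = 12.
Required input speed = output speed × R = 2 × 12 = 24 rad/s.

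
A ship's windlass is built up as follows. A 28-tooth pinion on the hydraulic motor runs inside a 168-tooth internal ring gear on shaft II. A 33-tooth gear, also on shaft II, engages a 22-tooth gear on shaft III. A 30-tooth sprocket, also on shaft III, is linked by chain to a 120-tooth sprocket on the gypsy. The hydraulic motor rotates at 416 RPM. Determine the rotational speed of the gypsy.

internal gear 168/28 = 6 → 416/6 = 69.333 RPM
gear mesh 22/33 = 0.66667 → 69.333/0.66667 = 104 RPM
chain 120/30 = 4 → 104/4 = 26 RPM

26 RPM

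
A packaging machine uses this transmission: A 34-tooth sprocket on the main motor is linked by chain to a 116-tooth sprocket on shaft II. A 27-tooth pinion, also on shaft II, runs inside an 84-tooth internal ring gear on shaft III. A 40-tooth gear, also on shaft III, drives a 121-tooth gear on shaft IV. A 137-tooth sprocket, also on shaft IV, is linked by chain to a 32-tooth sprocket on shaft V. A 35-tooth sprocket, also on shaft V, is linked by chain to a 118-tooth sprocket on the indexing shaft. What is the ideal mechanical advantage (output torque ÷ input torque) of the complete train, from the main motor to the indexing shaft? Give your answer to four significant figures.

Each stage contributes driven/driver: chain 116/34 = 3.4118, internal gear 84/27 = 3.1111, gear mesh 121/40 = 3.025, chain 32/137 = 0.23358, chain 118/35 = 3.3714.
Overall: 3.4118 × 3.1111 × 3.025 × 0.23358 × 3.3714 = 25.285.

25.29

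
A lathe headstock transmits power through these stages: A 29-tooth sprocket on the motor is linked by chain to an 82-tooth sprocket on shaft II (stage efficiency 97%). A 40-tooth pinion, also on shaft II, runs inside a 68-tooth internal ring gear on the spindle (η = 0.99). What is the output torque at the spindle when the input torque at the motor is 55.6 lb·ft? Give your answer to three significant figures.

257 lb·ft

After the chain (82/29): 55.6 × 2.8276 × 0.97 = 152.5 lb·ft
After the internal gear (68/40): 152.5 × 1.7 × 0.99 = 256.65 lb·ft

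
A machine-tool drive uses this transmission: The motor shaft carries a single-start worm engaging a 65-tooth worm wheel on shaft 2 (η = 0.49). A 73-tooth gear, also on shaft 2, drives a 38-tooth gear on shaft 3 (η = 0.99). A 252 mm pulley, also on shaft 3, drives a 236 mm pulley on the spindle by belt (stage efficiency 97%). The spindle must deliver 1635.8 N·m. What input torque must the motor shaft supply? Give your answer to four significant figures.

109.7 N·m

Overall ratio R = 65 × 0.52055 × 0.93651 = 31.687; overall efficiency η = 0.49 × 0.99 × 0.97 = 0.4705.
Input torque = output torque / (R × η) = 1635.8 / (31.687 × 0.4705) = 109.71 N·m.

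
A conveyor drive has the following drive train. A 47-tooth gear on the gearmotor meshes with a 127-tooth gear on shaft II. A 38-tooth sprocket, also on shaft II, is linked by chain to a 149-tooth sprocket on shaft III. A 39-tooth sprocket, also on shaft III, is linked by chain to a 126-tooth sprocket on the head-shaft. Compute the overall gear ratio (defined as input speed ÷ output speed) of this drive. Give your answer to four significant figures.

Each stage contributes driven/driver: gear mesh 127/47 = 2.7021, chain 149/38 = 3.9211, chain 126/39 = 3.2308.
Overall: 2.7021 × 3.9211 × 3.2308 = 34.231.

34.23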